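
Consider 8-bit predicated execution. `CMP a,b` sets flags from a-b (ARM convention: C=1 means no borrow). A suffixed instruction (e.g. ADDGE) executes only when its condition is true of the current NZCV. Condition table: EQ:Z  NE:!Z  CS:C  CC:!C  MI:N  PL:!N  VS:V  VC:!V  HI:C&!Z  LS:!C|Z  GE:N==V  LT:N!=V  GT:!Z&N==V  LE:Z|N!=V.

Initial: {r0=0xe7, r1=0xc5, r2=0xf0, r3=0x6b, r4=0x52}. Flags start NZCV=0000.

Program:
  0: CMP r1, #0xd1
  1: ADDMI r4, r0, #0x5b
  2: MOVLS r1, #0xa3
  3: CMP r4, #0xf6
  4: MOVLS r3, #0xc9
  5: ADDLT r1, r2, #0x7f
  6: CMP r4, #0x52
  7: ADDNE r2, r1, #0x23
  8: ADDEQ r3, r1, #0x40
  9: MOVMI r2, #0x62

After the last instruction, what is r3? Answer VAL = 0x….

0: ✓ CMP  NZCV=1000
1: ✓ ADDMI  r4←0x42
2: ✓ MOVLS  r1←0xa3
3: ✓ CMP  NZCV=0000
4: ✓ MOVLS  r3←0xc9
5: · ADDLT
6: ✓ CMP  NZCV=1000
7: ✓ ADDNE  r2←0xc6
8: · ADDEQ
9: ✓ MOVMI  r2←0x62

VAL = 0xc9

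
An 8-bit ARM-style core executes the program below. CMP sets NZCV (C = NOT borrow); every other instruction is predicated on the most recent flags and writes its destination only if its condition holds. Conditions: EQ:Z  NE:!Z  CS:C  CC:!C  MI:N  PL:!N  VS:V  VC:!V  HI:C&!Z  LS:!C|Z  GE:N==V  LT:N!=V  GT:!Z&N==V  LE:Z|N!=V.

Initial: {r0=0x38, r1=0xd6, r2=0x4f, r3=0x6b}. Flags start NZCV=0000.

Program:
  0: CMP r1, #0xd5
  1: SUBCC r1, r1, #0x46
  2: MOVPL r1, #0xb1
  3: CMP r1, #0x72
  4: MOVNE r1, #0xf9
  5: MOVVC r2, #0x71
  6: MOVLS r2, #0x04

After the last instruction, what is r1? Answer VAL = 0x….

VAL = 0xf9

[0] flags=0010 → (cmp)
[1] flags=0010 CC?F → skip
[2] flags=0010 PL?T → r1=0xb1
[3] flags=0011 → (cmp)
[4] flags=0011 NE?T → r1=0xf9
[5] flags=0011 VC?F → skip
[6] flags=0011 LS?F → skip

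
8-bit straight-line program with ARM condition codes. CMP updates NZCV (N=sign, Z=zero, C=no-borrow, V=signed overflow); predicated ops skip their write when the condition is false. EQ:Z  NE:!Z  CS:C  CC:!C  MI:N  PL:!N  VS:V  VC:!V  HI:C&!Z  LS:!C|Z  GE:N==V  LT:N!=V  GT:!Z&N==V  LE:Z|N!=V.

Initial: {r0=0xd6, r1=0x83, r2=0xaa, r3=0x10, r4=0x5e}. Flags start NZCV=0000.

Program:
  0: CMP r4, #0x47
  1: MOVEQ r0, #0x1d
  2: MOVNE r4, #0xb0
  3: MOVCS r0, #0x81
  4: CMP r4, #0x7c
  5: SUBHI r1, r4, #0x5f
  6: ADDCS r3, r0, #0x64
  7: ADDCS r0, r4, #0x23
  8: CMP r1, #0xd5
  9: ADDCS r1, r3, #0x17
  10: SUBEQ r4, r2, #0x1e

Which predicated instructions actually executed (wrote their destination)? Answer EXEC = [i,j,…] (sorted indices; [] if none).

[0] flags=0010 → (cmp)
[1] flags=0010 EQ?F → skip
[2] flags=0010 NE?T → r4=0xb0
[3] flags=0010 CS?T → r0=0x81
[4] flags=0011 → (cmp)
[5] flags=0011 HI?T → r1=0x51
[6] flags=0011 CS?T → r3=0xe5
[7] flags=0011 CS?T → r0=0xd3
[8] flags=0000 → (cmp)
[9] flags=0000 CS?F → skip
[10] flags=0000 EQ?F → skip

EXEC = [2,3,5,6,7]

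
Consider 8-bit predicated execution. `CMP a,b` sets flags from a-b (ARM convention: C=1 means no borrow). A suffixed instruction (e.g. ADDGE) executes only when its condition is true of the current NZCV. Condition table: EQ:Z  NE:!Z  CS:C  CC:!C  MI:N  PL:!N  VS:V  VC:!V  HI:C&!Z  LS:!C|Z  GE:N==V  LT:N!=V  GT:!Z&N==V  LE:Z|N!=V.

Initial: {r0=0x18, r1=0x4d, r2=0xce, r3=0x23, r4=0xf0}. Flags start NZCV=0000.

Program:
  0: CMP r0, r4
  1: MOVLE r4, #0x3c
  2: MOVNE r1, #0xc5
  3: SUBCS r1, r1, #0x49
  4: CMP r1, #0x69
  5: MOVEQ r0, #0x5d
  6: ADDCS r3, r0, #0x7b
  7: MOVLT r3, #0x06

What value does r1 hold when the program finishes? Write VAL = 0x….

VAL = 0xc5

0: ✓ CMP  NZCV=0000
1: · MOVLE
2: ✓ MOVNE  r1←0xc5
3: · SUBCS
4: ✓ CMP  NZCV=0011
5: · MOVEQ
6: ✓ ADDCS  r3←0x93
7: ✓ MOVLT  r3←0x06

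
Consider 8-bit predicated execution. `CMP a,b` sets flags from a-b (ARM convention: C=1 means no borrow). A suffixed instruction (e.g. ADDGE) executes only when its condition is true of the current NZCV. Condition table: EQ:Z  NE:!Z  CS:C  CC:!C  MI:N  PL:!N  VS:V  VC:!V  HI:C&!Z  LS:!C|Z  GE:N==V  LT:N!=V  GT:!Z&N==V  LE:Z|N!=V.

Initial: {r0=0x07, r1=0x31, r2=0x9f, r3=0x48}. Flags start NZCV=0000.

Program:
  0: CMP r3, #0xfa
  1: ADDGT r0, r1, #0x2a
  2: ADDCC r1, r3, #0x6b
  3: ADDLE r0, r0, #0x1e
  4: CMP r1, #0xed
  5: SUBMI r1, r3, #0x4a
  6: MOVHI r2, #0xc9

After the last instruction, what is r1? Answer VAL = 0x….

[0] flags=0000 → (cmp)
[1] flags=0000 GT?T → r0=0x5b
[2] flags=0000 CC?T → r1=0xb3
[3] flags=0000 LE?F → skip
[4] flags=1000 → (cmp)
[5] flags=1000 MI?T → r1=0xfe
[6] flags=1000 HI?F → skip

VAL = 0xfe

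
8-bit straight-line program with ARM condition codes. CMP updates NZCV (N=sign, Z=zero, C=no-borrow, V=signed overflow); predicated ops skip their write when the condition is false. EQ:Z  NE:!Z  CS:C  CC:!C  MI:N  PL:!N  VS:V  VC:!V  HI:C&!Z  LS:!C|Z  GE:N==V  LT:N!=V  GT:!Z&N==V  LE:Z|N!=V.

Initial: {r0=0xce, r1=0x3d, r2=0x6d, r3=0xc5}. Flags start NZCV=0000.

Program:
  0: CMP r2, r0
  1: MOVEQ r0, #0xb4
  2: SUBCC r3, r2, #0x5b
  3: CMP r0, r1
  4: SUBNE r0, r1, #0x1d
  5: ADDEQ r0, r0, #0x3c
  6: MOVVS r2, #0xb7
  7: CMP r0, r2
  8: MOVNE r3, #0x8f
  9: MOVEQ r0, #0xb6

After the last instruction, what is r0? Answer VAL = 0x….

VAL = 0x20

[0] flags=1001 → (cmp)
[1] flags=1001 EQ?F → skip
[2] flags=1001 CC?T → r3=0x12
[3] flags=1010 → (cmp)
[4] flags=1010 NE?T → r0=0x20
[5] flags=1010 EQ?F → skip
[6] flags=1010 VS?F → skip
[7] flags=1000 → (cmp)
[8] flags=1000 NE?T → r3=0x8f
[9] flags=1000 EQ?F → skip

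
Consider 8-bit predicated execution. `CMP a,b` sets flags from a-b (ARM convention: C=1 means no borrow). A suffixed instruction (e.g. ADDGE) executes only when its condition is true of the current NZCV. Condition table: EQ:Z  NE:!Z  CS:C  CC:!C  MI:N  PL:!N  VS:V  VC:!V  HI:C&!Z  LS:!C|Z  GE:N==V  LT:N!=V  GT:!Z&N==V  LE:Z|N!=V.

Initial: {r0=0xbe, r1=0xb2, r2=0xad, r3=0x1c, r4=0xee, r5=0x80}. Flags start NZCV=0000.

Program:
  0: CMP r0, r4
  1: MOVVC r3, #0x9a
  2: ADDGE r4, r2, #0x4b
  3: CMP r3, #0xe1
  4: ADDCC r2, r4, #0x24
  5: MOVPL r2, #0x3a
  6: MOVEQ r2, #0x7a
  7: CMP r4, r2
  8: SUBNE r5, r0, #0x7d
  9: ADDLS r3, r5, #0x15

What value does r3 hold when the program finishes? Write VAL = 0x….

[0] flags=1000 → (cmp)
[1] flags=1000 VC?T → r3=0x9a
[2] flags=1000 GE?F → skip
[3] flags=1000 → (cmp)
[4] flags=1000 CC?T → r2=0x12
[5] flags=1000 PL?F → skip
[6] flags=1000 EQ?F → skip
[7] flags=1010 → (cmp)
[8] flags=1010 NE?T → r5=0x41
[9] flags=1010 LS?F → skip

VAL = 0x9a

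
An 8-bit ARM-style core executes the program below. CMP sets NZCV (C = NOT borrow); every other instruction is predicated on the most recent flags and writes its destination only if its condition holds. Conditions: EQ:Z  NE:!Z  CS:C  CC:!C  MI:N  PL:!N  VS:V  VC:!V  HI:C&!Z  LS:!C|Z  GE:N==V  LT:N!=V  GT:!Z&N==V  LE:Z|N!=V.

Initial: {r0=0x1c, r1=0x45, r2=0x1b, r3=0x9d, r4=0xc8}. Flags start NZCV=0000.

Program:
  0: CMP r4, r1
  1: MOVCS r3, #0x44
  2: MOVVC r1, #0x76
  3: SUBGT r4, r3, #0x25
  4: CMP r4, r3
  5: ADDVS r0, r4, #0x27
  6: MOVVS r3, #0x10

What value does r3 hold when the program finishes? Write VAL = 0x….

VAL = 0x44

[0] flags=1010 → (cmp)
[1] flags=1010 CS?T → r3=0x44
[2] flags=1010 VC?T → r1=0x76
[3] flags=1010 GT?F → skip
[4] flags=1010 → (cmp)
[5] flags=1010 VS?F → skip
[6] flags=1010 VS?F → skip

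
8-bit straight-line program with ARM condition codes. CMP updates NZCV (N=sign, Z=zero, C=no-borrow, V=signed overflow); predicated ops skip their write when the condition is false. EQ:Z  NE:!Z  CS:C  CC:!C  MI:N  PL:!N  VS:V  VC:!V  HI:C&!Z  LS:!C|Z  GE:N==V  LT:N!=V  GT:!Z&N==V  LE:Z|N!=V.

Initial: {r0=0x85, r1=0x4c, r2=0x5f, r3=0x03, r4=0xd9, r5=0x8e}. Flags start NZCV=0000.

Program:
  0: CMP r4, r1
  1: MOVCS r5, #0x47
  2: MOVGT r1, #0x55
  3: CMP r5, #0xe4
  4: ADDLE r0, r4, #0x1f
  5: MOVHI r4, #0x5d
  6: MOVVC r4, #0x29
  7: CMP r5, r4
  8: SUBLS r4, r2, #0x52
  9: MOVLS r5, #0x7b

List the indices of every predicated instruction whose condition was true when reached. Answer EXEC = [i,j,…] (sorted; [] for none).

EXEC = [1,6]

0: ✓ CMP  NZCV=1010
1: ✓ MOVCS  r5←0x47
2: · MOVGT
3: ✓ CMP  NZCV=0000
4: · ADDLE
5: · MOVHI
6: ✓ MOVVC  r4←0x29
7: ✓ CMP  NZCV=0010
8: · SUBLS
9: · MOVLS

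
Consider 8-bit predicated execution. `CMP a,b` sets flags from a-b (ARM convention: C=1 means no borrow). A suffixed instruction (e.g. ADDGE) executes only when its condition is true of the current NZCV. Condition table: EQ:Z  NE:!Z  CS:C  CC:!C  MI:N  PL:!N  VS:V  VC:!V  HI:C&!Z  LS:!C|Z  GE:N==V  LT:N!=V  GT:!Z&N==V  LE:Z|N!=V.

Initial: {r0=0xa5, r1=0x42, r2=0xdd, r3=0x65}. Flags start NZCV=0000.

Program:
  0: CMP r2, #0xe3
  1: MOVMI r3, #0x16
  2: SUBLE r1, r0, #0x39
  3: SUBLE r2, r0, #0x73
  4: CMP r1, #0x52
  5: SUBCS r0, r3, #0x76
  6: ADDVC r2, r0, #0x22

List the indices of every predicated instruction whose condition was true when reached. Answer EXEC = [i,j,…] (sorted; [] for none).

0: ✓ CMP  NZCV=1000
1: ✓ MOVMI  r3←0x16
2: ✓ SUBLE  r1←0x6c
3: ✓ SUBLE  r2←0x32
4: ✓ CMP  NZCV=0010
5: ✓ SUBCS  r0←0xa0
6: ✓ ADDVC  r2←0xc2

EXEC = [1,2,3,5,6]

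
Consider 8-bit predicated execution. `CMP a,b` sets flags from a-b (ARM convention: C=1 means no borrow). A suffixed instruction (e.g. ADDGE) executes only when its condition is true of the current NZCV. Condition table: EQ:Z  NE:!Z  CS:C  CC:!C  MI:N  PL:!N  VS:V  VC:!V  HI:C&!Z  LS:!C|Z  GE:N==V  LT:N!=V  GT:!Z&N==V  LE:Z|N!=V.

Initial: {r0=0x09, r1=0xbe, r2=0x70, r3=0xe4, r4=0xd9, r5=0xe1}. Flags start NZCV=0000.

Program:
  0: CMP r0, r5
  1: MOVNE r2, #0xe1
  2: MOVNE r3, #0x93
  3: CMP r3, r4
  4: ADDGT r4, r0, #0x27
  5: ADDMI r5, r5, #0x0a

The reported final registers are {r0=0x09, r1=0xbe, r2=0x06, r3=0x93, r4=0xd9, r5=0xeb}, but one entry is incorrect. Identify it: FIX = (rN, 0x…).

FIX = (r2, 0xe1)

0: ✓ CMP  NZCV=0000
1: ✓ MOVNE  r2←0xe1
2: ✓ MOVNE  r3←0x93
3: ✓ CMP  NZCV=1000
4: · ADDGT
5: ✓ ADDMI  r5←0xeb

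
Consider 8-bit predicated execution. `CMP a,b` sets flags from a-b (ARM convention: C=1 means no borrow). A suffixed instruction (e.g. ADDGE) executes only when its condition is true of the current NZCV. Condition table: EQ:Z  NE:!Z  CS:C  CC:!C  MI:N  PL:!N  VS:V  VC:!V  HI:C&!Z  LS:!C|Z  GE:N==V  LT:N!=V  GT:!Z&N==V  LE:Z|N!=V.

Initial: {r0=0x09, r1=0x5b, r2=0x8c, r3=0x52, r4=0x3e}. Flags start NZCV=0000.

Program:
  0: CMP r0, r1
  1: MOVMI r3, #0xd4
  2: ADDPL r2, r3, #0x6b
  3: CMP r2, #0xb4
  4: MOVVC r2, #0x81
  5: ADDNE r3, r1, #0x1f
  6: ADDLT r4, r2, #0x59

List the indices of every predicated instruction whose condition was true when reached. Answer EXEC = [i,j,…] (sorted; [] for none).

EXEC = [1,4,5,6]

[0] flags=1000 → (cmp)
[1] flags=1000 MI?T → r3=0xd4
[2] flags=1000 PL?F → skip
[3] flags=1000 → (cmp)
[4] flags=1000 VC?T → r2=0x81
[5] flags=1000 NE?T → r3=0x7a
[6] flags=1000 LT?T → r4=0xda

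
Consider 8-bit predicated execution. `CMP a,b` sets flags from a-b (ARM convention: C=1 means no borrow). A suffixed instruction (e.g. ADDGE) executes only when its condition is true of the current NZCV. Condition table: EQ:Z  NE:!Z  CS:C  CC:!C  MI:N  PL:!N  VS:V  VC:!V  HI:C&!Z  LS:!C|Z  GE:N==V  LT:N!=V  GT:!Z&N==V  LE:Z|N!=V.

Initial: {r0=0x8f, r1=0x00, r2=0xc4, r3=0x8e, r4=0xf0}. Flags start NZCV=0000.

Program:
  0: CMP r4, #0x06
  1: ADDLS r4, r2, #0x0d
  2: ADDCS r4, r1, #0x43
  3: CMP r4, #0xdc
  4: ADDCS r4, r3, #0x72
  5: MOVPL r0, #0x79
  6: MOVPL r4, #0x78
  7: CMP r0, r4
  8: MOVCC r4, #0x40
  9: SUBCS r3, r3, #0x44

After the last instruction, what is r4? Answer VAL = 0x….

VAL = 0x78

0: ✓ CMP  NZCV=1010
1: · ADDLS
2: ✓ ADDCS  r4←0x43
3: ✓ CMP  NZCV=0000
4: · ADDCS
5: ✓ MOVPL  r0←0x79
6: ✓ MOVPL  r4←0x78
7: ✓ CMP  NZCV=0010
8: · MOVCC
9: ✓ SUBCS  r3←0x4a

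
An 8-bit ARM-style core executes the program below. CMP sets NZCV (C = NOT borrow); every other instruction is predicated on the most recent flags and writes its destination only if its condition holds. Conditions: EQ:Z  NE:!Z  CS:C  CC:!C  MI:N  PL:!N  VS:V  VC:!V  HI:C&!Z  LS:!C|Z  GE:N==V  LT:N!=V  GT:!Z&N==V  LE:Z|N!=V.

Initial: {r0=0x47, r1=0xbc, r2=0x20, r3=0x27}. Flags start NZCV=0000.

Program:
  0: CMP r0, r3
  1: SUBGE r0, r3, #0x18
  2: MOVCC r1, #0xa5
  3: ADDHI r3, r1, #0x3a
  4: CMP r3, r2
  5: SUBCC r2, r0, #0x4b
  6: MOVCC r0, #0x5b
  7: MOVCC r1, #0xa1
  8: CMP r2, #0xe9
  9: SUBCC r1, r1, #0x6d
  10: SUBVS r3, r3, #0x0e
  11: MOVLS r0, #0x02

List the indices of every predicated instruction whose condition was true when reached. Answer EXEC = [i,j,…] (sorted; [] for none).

0: ✓ CMP  NZCV=0010
1: ✓ SUBGE  r0←0x0f
2: · MOVCC
3: ✓ ADDHI  r3←0xf6
4: ✓ CMP  NZCV=1010
5: · SUBCC
6: · MOVCC
7: · MOVCC
8: ✓ CMP  NZCV=0000
9: ✓ SUBCC  r1←0x4f
10: · SUBVS
11: ✓ MOVLS  r0←0x02

EXEC = [1,3,9,11]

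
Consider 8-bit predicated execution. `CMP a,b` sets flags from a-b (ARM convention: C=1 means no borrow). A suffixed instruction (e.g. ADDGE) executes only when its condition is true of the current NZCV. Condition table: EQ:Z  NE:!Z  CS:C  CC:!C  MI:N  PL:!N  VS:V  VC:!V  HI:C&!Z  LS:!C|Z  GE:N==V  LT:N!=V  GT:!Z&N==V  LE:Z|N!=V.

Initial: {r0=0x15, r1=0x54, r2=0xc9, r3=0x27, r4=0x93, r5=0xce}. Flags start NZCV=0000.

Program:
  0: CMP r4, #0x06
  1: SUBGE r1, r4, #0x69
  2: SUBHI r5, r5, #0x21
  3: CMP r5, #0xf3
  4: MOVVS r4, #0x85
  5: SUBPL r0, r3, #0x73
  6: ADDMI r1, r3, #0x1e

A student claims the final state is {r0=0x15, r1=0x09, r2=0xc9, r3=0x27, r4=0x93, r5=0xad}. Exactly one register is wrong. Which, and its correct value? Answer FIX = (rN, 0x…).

0: ✓ CMP  NZCV=1010
1: · SUBGE
2: ✓ SUBHI  r5←0xad
3: ✓ CMP  NZCV=1000
4: · MOVVS
5: · SUBPL
6: ✓ ADDMI  r1←0x45

FIX = (r1, 0x45)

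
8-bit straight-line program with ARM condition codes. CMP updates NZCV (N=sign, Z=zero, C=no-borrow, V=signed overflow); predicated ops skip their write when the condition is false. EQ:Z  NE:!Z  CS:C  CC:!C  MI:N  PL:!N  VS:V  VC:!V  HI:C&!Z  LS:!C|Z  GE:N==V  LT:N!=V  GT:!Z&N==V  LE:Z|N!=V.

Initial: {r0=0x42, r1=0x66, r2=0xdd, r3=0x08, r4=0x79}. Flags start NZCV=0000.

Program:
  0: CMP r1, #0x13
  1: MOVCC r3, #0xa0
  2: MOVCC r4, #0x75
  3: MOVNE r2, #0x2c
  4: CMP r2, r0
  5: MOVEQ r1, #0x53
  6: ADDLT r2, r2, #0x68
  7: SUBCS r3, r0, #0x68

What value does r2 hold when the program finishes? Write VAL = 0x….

[0] flags=0010 → (cmp)
[1] flags=0010 CC?F → skip
[2] flags=0010 CC?F → skip
[3] flags=0010 NE?T → r2=0x2c
[4] flags=1000 → (cmp)
[5] flags=1000 EQ?F → skip
[6] flags=1000 LT?T → r2=0x94
[7] flags=1000 CS?F → skip

VAL = 0x94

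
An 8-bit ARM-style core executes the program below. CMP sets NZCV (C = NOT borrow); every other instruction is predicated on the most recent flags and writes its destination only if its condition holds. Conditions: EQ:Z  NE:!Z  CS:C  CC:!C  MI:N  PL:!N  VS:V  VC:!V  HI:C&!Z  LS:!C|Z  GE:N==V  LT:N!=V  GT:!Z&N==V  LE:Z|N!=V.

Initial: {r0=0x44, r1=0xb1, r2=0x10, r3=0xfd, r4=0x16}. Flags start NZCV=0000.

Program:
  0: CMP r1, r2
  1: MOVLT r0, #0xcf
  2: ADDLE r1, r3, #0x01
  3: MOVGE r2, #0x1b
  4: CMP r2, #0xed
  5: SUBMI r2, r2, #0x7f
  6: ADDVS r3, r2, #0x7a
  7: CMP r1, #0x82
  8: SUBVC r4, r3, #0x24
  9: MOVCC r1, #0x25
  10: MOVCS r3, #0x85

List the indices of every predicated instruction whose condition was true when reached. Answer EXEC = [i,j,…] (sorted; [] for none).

EXEC = [1,2,8,10]

[0] flags=1010 → (cmp)
[1] flags=1010 LT?T → r0=0xcf
[2] flags=1010 LE?T → r1=0xfe
[3] flags=1010 GE?F → skip
[4] flags=0000 → (cmp)
[5] flags=0000 MI?F → skip
[6] flags=0000 VS?F → skip
[7] flags=0010 → (cmp)
[8] flags=0010 VC?T → r4=0xd9
[9] flags=0010 CC?F → skip
[10] flags=0010 CS?T → r3=0x85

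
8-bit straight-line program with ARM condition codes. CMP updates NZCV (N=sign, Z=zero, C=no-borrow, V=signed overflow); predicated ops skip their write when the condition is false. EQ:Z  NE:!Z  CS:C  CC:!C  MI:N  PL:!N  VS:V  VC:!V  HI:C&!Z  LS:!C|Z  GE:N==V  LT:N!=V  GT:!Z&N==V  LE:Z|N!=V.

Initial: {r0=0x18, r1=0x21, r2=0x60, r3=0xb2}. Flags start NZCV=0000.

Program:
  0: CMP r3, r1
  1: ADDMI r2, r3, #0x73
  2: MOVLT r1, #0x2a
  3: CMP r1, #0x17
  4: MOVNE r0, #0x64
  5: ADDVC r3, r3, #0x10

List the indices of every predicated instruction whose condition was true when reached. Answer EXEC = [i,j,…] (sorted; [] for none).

EXEC = [1,2,4,5]

0: ✓ CMP  NZCV=1010
1: ✓ ADDMI  r2←0x25
2: ✓ MOVLT  r1←0x2a
3: ✓ CMP  NZCV=0010
4: ✓ MOVNE  r0←0x64
5: ✓ ADDVC  r3←0xc2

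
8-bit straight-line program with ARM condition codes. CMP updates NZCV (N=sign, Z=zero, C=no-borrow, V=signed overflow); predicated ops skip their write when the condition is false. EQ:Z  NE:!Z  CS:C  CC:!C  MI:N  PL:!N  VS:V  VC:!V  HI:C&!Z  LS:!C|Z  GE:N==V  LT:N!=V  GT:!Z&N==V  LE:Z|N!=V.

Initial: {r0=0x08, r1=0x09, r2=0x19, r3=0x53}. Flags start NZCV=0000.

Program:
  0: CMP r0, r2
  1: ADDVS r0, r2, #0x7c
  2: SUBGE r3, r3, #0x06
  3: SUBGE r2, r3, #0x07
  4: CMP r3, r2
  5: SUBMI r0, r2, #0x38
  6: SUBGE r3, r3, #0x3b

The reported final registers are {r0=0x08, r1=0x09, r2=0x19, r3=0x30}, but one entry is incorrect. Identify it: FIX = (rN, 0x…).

[0] flags=1000 → (cmp)
[1] flags=1000 VS?F → skip
[2] flags=1000 GE?F → skip
[3] flags=1000 GE?F → skip
[4] flags=0010 → (cmp)
[5] flags=0010 MI?F → skip
[6] flags=0010 GE?T → r3=0x18

FIX = (r3, 0x18)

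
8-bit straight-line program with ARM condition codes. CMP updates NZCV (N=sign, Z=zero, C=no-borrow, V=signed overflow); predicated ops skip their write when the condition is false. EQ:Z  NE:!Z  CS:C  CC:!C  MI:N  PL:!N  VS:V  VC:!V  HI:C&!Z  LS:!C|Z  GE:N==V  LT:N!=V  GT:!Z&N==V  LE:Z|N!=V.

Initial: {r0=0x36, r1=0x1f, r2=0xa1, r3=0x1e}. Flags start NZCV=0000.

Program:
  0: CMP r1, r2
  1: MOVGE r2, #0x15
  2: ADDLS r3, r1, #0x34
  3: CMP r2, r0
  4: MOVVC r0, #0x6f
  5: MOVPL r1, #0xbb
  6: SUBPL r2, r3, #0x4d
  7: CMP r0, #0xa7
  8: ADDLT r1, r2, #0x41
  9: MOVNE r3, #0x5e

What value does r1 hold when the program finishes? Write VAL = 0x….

VAL = 0x1f

[0] flags=0000 → (cmp)
[1] flags=0000 GE?T → r2=0x15
[2] flags=0000 LS?T → r3=0x53
[3] flags=1000 → (cmp)
[4] flags=1000 VC?T → r0=0x6f
[5] flags=1000 PL?F → skip
[6] flags=1000 PL?F → skip
[7] flags=1001 → (cmp)
[8] flags=1001 LT?F → skip
[9] flags=1001 NE?T → r3=0x5e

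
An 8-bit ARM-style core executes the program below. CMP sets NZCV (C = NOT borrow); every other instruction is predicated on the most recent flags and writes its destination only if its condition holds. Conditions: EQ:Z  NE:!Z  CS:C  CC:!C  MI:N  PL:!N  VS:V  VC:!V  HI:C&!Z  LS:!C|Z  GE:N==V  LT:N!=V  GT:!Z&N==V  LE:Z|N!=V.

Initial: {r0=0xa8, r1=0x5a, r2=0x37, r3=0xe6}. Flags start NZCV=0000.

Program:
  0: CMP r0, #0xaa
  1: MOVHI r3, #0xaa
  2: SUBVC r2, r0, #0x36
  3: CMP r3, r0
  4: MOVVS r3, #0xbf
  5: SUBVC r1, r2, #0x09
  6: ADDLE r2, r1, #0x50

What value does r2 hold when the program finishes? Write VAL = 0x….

VAL = 0x72

0: ✓ CMP  NZCV=1000
1: · MOVHI
2: ✓ SUBVC  r2←0x72
3: ✓ CMP  NZCV=0010
4: · MOVVS
5: ✓ SUBVC  r1←0x69
6: · ADDLE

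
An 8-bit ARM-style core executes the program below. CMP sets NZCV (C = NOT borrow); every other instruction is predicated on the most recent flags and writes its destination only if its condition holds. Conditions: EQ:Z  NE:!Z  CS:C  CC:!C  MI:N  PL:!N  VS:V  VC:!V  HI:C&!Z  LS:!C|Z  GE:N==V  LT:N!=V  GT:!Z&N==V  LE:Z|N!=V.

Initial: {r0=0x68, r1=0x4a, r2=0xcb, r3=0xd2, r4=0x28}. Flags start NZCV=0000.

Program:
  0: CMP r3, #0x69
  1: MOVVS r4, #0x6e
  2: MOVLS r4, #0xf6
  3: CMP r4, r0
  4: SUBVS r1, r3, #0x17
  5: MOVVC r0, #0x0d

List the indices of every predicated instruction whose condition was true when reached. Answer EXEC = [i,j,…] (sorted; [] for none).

EXEC = [1,5]

0: ✓ CMP  NZCV=0011
1: ✓ MOVVS  r4←0x6e
2: · MOVLS
3: ✓ CMP  NZCV=0010
4: · SUBVS
5: ✓ MOVVC  r0←0x0d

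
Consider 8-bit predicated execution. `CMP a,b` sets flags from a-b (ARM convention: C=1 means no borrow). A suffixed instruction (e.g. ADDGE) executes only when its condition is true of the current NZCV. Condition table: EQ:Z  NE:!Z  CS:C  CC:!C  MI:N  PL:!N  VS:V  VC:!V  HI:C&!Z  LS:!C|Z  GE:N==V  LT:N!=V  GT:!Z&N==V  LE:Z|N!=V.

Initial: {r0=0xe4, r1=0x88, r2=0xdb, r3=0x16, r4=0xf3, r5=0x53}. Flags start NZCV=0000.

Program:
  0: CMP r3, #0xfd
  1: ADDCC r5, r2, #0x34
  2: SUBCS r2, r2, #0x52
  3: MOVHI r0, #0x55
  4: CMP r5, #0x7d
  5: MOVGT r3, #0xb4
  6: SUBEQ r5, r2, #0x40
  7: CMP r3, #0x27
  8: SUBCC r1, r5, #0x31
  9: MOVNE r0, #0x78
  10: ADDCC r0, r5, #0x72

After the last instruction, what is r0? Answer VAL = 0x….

VAL = 0x81

0: ✓ CMP  NZCV=0000
1: ✓ ADDCC  r5←0x0f
2: · SUBCS
3: · MOVHI
4: ✓ CMP  NZCV=1000
5: · MOVGT
6: · SUBEQ
7: ✓ CMP  NZCV=1000
8: ✓ SUBCC  r1←0xde
9: ✓ MOVNE  r0←0x78
10: ✓ ADDCC  r0←0x81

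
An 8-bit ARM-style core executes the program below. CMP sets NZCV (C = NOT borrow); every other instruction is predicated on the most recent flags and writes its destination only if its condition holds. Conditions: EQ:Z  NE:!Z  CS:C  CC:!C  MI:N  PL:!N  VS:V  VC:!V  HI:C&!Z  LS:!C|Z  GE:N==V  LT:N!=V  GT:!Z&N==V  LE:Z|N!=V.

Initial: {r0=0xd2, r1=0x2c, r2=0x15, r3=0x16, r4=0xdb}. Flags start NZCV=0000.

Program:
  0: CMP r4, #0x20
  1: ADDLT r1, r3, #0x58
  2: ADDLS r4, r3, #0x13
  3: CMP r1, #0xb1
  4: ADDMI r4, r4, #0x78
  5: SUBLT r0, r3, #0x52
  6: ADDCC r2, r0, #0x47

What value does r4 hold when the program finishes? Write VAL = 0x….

VAL = 0x53

[0] flags=1010 → (cmp)
[1] flags=1010 LT?T → r1=0x6e
[2] flags=1010 LS?F → skip
[3] flags=1001 → (cmp)
[4] flags=1001 MI?T → r4=0x53
[5] flags=1001 LT?F → skip
[6] flags=1001 CC?T → r2=0x19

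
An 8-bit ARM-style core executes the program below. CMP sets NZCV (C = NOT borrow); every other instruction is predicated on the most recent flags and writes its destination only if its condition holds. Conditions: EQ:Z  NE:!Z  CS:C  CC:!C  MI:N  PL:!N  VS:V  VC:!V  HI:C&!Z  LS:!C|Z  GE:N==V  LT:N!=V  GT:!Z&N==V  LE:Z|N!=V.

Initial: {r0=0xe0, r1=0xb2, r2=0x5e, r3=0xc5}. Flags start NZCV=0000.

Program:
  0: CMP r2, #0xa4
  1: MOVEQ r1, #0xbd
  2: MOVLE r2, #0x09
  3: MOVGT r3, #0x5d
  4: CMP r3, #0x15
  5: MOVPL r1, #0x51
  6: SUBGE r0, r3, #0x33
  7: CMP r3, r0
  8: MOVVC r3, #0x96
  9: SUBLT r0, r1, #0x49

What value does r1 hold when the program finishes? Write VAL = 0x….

VAL = 0x51

[0] flags=1001 → (cmp)
[1] flags=1001 EQ?F → skip
[2] flags=1001 LE?F → skip
[3] flags=1001 GT?T → r3=0x5d
[4] flags=0010 → (cmp)
[5] flags=0010 PL?T → r1=0x51
[6] flags=0010 GE?T → r0=0x2a
[7] flags=0010 → (cmp)
[8] flags=0010 VC?T → r3=0x96
[9] flags=0010 LT?F → skip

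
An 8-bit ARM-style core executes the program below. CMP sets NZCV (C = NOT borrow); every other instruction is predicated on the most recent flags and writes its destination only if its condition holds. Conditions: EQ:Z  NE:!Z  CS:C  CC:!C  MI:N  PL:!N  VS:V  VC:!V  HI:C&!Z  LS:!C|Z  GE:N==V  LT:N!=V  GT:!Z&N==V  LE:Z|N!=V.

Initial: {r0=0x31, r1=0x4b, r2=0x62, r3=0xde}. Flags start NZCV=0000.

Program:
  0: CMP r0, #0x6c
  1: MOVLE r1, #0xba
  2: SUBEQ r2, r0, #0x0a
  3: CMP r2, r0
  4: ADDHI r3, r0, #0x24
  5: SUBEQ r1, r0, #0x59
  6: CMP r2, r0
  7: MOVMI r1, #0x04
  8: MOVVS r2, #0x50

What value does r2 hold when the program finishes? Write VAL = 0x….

0: ✓ CMP  NZCV=1000
1: ✓ MOVLE  r1←0xba
2: · SUBEQ
3: ✓ CMP  NZCV=0010
4: ✓ ADDHI  r3←0x55
5: · SUBEQ
6: ✓ CMP  NZCV=0010
7: · MOVMI
8: · MOVVS

VAL = 0x62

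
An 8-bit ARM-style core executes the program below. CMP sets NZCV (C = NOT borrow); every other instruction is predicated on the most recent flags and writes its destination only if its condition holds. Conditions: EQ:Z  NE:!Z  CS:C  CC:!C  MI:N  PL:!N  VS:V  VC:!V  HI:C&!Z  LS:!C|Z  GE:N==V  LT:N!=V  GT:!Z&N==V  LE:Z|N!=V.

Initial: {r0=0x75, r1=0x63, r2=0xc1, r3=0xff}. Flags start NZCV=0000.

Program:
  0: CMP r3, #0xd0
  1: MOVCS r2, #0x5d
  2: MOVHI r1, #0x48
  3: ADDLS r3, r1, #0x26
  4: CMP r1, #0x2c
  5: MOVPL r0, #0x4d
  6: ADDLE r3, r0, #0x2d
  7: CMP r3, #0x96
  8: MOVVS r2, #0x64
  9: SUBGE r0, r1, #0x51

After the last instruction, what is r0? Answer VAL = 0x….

[0] flags=0010 → (cmp)
[1] flags=0010 CS?T → r2=0x5d
[2] flags=0010 HI?T → r1=0x48
[3] flags=0010 LS?F → skip
[4] flags=0010 → (cmp)
[5] flags=0010 PL?T → r0=0x4d
[6] flags=0010 LE?F → skip
[7] flags=0010 → (cmp)
[8] flags=0010 VS?F → skip
[9] flags=0010 GE?T → r0=0xf7

VAL = 0xf7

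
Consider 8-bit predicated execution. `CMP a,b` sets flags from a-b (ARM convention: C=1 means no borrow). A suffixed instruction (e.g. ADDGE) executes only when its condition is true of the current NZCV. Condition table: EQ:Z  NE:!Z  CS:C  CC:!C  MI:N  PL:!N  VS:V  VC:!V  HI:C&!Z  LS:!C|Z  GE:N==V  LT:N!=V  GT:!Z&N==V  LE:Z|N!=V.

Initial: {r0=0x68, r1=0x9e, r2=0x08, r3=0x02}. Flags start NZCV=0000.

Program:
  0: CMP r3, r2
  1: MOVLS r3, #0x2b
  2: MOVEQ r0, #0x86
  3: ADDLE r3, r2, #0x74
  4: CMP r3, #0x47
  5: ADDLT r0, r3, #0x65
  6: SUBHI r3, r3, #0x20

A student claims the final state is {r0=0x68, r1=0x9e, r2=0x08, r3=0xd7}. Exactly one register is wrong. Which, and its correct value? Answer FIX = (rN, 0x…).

[0] flags=1000 → (cmp)
[1] flags=1000 LS?T → r3=0x2b
[2] flags=1000 EQ?F → skip
[3] flags=1000 LE?T → r3=0x7c
[4] flags=0010 → (cmp)
[5] flags=0010 LT?F → skip
[6] flags=0010 HI?T → r3=0x5c

FIX = (r3, 0x5c)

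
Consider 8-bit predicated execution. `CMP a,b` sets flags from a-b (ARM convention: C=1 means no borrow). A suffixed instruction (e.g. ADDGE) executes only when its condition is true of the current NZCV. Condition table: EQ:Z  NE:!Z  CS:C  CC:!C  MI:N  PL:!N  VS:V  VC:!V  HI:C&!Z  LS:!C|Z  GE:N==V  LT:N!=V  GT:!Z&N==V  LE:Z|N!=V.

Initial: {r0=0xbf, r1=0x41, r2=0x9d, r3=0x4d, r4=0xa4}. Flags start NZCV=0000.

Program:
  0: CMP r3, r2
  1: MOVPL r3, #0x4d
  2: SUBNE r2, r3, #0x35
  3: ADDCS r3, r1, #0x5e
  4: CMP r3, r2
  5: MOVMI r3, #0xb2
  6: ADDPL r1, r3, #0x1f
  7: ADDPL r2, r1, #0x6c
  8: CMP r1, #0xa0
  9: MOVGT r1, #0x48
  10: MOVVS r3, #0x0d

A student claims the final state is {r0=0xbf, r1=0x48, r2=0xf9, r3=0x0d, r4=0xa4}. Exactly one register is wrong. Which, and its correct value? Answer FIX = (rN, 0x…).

[0] flags=1001 → (cmp)
[1] flags=1001 PL?F → skip
[2] flags=1001 NE?T → r2=0x18
[3] flags=1001 CS?F → skip
[4] flags=0010 → (cmp)
[5] flags=0010 MI?F → skip
[6] flags=0010 PL?T → r1=0x6c
[7] flags=0010 PL?T → r2=0xd8
[8] flags=1001 → (cmp)
[9] flags=1001 GT?T → r1=0x48
[10] flags=1001 VS?T → r3=0x0d

FIX = (r2, 0xd8)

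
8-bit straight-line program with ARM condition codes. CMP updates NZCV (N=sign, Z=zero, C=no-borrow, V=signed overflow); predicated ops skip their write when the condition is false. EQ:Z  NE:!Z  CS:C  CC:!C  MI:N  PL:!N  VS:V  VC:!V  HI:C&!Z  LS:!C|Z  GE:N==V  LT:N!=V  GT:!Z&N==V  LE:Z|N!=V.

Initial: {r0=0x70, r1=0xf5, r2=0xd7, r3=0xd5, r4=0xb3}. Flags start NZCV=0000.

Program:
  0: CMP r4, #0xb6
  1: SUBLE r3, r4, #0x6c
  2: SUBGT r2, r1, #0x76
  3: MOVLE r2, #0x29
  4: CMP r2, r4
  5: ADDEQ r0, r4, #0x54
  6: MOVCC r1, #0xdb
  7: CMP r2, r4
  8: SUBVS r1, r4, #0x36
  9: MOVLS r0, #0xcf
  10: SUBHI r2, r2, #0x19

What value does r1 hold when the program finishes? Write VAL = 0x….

[0] flags=1000 → (cmp)
[1] flags=1000 LE?T → r3=0x47
[2] flags=1000 GT?F → skip
[3] flags=1000 LE?T → r2=0x29
[4] flags=0000 → (cmp)
[5] flags=0000 EQ?F → skip
[6] flags=0000 CC?T → r1=0xdb
[7] flags=0000 → (cmp)
[8] flags=0000 VS?F → skip
[9] flags=0000 LS?T → r0=0xcf
[10] flags=0000 HI?F → skip

VAL = 0xdb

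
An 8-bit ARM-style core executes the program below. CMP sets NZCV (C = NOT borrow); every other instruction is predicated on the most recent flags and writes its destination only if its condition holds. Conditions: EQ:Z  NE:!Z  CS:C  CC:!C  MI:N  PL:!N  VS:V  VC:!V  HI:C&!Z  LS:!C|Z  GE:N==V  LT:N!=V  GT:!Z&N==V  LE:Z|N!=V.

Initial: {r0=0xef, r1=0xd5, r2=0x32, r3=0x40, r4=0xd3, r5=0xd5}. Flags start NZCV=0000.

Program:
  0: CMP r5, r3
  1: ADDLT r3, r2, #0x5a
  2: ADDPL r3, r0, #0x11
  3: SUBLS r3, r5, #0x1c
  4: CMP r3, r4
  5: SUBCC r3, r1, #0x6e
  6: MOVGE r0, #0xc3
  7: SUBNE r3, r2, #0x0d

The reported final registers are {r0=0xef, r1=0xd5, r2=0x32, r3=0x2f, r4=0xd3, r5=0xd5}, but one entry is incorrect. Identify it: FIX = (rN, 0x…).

0: ✓ CMP  NZCV=1010
1: ✓ ADDLT  r3←0x8c
2: · ADDPL
3: · SUBLS
4: ✓ CMP  NZCV=1000
5: ✓ SUBCC  r3←0x67
6: · MOVGE
7: ✓ SUBNE  r3←0x25

FIX = (r3, 0x25)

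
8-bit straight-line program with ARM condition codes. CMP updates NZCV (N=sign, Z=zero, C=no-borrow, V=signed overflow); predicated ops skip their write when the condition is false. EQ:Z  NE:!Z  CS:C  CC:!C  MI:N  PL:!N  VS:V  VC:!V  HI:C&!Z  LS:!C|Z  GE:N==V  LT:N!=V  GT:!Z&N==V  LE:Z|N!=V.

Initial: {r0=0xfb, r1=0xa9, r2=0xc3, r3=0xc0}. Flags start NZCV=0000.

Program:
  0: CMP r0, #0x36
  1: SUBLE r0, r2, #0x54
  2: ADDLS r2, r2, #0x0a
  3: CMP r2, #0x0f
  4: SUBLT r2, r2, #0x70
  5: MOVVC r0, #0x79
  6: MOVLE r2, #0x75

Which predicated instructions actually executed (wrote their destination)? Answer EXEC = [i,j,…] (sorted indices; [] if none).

EXEC = [1,4,5,6]

0: ✓ CMP  NZCV=1010
1: ✓ SUBLE  r0←0x6f
2: · ADDLS
3: ✓ CMP  NZCV=1010
4: ✓ SUBLT  r2←0x53
5: ✓ MOVVC  r0←0x79
6: ✓ MOVLE  r2←0x75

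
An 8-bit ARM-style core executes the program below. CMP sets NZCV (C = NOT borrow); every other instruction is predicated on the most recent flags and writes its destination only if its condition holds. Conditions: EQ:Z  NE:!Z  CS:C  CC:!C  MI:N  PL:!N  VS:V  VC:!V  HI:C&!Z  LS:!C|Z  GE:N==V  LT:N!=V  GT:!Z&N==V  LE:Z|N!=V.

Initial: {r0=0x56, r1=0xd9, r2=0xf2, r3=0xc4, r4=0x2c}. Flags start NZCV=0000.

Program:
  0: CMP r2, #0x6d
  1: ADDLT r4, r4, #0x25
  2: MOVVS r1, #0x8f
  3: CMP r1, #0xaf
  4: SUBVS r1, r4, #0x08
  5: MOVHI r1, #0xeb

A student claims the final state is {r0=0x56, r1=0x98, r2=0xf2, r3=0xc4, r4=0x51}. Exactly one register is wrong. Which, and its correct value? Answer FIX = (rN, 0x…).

0: ✓ CMP  NZCV=1010
1: ✓ ADDLT  r4←0x51
2: · MOVVS
3: ✓ CMP  NZCV=0010
4: · SUBVS
5: ✓ MOVHI  r1←0xeb

FIX = (r1, 0xeb)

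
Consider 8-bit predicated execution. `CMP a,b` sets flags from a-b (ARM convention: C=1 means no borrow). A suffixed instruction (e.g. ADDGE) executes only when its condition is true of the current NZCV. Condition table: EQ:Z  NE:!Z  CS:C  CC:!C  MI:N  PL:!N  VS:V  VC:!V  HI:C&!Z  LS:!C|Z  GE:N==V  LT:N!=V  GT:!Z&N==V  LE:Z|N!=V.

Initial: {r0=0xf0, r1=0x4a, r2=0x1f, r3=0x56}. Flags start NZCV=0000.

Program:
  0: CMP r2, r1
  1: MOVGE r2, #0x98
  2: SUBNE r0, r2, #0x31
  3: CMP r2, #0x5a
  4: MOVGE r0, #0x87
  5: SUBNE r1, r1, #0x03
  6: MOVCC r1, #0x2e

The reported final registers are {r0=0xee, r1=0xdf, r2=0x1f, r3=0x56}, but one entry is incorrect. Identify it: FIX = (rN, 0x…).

[0] flags=1000 → (cmp)
[1] flags=1000 GE?F → skip
[2] flags=1000 NE?T → r0=0xee
[3] flags=1000 → (cmp)
[4] flags=1000 GE?F → skip
[5] flags=1000 NE?T → r1=0x47
[6] flags=1000 CC?T → r1=0x2e

FIX = (r1, 0x2e)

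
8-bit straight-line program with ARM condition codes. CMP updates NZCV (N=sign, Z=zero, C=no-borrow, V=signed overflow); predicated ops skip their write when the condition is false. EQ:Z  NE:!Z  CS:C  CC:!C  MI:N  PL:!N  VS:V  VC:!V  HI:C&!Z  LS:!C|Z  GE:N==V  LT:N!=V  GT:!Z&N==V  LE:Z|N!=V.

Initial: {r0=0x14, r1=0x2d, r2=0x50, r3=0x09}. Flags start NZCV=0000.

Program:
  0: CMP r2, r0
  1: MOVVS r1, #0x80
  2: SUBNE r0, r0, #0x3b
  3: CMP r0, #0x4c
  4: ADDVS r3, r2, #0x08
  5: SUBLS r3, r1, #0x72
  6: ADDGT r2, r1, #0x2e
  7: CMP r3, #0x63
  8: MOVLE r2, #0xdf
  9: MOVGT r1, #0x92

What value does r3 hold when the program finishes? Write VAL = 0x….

0: ✓ CMP  NZCV=0010
1: · MOVVS
2: ✓ SUBNE  r0←0xd9
3: ✓ CMP  NZCV=1010
4: · ADDVS
5: · SUBLS
6: · ADDGT
7: ✓ CMP  NZCV=1000
8: ✓ MOVLE  r2←0xdf
9: · MOVGT

VAL = 0x09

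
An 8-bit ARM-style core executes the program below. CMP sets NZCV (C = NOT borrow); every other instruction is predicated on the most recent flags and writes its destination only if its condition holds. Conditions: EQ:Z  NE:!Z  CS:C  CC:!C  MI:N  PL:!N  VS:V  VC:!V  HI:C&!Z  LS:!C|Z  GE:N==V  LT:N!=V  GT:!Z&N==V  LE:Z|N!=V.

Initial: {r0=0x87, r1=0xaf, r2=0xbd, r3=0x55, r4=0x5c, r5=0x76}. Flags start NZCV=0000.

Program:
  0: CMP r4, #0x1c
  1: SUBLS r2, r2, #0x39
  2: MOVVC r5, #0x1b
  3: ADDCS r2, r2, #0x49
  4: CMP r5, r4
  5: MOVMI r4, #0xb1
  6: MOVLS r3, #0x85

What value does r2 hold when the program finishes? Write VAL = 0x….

[0] flags=0010 → (cmp)
[1] flags=0010 LS?F → skip
[2] flags=0010 VC?T → r5=0x1b
[3] flags=0010 CS?T → r2=0x06
[4] flags=1000 → (cmp)
[5] flags=1000 MI?T → r4=0xb1
[6] flags=1000 LS?T → r3=0x85

VAL = 0x06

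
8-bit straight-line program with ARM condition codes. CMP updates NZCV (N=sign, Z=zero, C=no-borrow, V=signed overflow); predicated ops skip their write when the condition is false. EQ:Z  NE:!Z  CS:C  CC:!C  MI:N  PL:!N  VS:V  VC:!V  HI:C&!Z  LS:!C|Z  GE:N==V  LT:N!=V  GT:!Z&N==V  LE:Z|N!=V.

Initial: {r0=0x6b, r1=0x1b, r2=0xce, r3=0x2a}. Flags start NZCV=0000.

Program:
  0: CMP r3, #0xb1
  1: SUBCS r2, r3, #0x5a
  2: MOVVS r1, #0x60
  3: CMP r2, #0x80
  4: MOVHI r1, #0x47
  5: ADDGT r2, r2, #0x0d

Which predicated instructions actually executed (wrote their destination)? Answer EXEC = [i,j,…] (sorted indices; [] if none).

0: ✓ CMP  NZCV=0000
1: · SUBCS
2: · MOVVS
3: ✓ CMP  NZCV=0010
4: ✓ MOVHI  r1←0x47
5: ✓ ADDGT  r2←0xdb

EXEC = [4,5]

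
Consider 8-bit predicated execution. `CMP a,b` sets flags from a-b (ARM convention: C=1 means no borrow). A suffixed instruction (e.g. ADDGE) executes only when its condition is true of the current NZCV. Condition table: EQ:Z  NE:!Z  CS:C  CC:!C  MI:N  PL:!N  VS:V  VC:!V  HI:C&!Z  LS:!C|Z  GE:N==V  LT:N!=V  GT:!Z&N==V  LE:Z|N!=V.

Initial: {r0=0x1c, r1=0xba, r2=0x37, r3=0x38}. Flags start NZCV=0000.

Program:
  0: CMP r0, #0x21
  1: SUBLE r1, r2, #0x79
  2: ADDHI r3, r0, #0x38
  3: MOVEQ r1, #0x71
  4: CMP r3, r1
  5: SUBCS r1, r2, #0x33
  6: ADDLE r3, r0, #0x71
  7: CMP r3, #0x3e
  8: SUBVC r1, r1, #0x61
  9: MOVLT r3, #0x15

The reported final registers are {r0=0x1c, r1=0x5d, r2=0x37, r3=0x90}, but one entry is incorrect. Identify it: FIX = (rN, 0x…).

FIX = (r3, 0x15)

0: ✓ CMP  NZCV=1000
1: ✓ SUBLE  r1←0xbe
2: · ADDHI
3: · MOVEQ
4: ✓ CMP  NZCV=0000
5: · SUBCS
6: · ADDLE
7: ✓ CMP  NZCV=1000
8: ✓ SUBVC  r1←0x5d
9: ✓ MOVLT  r3←0x15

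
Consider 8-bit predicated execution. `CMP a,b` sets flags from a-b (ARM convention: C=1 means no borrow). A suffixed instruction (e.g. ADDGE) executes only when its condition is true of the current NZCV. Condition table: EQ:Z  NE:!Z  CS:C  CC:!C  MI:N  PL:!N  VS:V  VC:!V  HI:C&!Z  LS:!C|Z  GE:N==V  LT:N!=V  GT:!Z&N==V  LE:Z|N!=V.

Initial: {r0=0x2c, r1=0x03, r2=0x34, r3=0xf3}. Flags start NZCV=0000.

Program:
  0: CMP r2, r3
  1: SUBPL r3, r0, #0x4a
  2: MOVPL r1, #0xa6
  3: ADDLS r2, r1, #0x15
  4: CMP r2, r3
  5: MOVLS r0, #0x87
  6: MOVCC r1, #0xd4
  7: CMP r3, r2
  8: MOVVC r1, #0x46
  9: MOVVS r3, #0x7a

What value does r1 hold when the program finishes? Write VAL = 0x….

[0] flags=0000 → (cmp)
[1] flags=0000 PL?T → r3=0xe2
[2] flags=0000 PL?T → r1=0xa6
[3] flags=0000 LS?T → r2=0xbb
[4] flags=1000 → (cmp)
[5] flags=1000 LS?T → r0=0x87
[6] flags=1000 CC?T → r1=0xd4
[7] flags=0010 → (cmp)
[8] flags=0010 VC?T → r1=0x46
[9] flags=0010 VS?F → skip

VAL = 0x46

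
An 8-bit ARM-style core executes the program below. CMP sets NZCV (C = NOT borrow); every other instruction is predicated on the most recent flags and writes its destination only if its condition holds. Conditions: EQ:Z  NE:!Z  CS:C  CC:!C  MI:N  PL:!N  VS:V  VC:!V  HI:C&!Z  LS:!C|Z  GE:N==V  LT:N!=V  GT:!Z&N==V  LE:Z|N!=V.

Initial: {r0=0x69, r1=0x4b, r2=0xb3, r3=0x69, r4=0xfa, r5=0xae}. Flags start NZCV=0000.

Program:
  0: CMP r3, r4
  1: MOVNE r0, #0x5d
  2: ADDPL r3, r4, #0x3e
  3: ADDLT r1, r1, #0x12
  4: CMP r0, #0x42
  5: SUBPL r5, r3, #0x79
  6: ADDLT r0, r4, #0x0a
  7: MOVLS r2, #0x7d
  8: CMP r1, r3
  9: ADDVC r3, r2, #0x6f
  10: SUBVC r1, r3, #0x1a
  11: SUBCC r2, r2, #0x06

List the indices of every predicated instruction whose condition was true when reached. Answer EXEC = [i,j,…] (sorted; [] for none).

EXEC = [1,2,5,9,10]

[0] flags=0000 → (cmp)
[1] flags=0000 NE?T → r0=0x5d
[2] flags=0000 PL?T → r3=0x38
[3] flags=0000 LT?F → skip
[4] flags=0010 → (cmp)
[5] flags=0010 PL?T → r5=0xbf
[6] flags=0010 LT?F → skip
[7] flags=0010 LS?F → skip
[8] flags=0010 → (cmp)
[9] flags=0010 VC?T → r3=0x22
[10] flags=0010 VC?T → r1=0x08
[11] flags=0010 CC?F → skip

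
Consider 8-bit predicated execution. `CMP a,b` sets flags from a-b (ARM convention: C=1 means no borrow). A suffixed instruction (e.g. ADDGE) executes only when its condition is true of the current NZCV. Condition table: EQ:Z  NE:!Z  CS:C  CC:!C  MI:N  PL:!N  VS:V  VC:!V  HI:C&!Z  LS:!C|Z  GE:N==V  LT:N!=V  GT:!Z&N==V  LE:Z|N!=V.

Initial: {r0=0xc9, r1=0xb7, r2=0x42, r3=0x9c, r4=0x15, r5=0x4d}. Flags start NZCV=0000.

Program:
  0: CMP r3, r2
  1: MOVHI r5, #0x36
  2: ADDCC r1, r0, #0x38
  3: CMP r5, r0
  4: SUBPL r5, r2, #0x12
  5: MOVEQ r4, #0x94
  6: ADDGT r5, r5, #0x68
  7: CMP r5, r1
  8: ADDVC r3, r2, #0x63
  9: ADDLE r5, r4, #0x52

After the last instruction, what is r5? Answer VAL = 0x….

VAL = 0x67

[0] flags=0011 → (cmp)
[1] flags=0011 HI?T → r5=0x36
[2] flags=0011 CC?F → skip
[3] flags=0000 → (cmp)
[4] flags=0000 PL?T → r5=0x30
[5] flags=0000 EQ?F → skip
[6] flags=0000 GT?T → r5=0x98
[7] flags=1000 → (cmp)
[8] flags=1000 VC?T → r3=0xa5
[9] flags=1000 LE?T → r5=0x67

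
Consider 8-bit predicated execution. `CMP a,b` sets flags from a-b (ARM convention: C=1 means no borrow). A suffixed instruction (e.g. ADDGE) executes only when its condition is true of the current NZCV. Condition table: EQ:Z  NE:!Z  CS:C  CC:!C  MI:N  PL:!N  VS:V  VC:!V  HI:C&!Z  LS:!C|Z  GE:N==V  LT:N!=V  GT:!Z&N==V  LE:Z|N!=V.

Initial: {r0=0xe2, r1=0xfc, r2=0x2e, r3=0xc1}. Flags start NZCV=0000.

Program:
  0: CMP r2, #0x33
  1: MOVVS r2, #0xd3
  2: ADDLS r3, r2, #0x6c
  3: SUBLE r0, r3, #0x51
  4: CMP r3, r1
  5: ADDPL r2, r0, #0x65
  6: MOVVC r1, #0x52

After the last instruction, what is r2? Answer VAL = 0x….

[0] flags=1000 → (cmp)
[1] flags=1000 VS?F → skip
[2] flags=1000 LS?T → r3=0x9a
[3] flags=1000 LE?T → r0=0x49
[4] flags=1000 → (cmp)
[5] flags=1000 PL?F → skip
[6] flags=1000 VC?T → r1=0x52

VAL = 0x2e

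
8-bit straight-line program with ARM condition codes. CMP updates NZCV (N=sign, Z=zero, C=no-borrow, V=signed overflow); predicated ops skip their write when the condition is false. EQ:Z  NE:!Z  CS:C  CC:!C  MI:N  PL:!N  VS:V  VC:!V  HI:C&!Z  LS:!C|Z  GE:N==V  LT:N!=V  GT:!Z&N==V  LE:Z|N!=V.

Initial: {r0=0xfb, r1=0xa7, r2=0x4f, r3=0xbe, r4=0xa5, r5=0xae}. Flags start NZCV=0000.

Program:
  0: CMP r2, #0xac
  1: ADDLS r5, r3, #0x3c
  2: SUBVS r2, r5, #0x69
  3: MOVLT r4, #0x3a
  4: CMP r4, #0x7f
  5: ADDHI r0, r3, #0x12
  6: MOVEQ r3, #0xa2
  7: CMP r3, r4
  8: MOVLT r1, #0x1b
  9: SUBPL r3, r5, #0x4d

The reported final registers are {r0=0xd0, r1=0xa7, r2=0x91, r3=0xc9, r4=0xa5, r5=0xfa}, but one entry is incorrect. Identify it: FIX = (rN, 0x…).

0: ✓ CMP  NZCV=1001
1: ✓ ADDLS  r5←0xfa
2: ✓ SUBVS  r2←0x91
3: · MOVLT
4: ✓ CMP  NZCV=0011
5: ✓ ADDHI  r0←0xd0
6: · MOVEQ
7: ✓ CMP  NZCV=0010
8: · MOVLT
9: ✓ SUBPL  r3←0xad

FIX = (r3, 0xad)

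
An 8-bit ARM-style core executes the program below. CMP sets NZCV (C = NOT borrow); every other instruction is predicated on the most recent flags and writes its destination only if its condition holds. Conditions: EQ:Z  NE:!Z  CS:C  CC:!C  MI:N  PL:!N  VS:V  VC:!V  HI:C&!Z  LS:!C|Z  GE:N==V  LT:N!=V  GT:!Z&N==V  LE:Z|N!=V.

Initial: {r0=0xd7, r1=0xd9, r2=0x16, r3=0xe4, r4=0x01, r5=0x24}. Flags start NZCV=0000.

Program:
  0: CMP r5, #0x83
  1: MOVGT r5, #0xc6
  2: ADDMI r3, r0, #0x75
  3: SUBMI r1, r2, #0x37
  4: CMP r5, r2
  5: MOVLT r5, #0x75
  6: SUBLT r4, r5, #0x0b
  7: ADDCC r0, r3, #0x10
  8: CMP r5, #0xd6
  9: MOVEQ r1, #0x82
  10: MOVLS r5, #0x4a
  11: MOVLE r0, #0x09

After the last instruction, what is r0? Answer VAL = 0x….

[0] flags=1001 → (cmp)
[1] flags=1001 GT?T → r5=0xc6
[2] flags=1001 MI?T → r3=0x4c
[3] flags=1001 MI?T → r1=0xdf
[4] flags=1010 → (cmp)
[5] flags=1010 LT?T → r5=0x75
[6] flags=1010 LT?T → r4=0x6a
[7] flags=1010 CC?F → skip
[8] flags=1001 → (cmp)
[9] flags=1001 EQ?F → skip
[10] flags=1001 LS?T → r5=0x4a
[11] flags=1001 LE?F → skip

VAL = 0xd7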